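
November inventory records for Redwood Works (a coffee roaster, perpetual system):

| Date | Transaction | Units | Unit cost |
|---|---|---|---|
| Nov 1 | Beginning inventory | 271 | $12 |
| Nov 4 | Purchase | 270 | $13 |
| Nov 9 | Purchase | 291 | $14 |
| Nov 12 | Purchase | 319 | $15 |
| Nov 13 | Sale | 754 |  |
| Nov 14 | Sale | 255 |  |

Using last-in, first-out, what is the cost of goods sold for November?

COGS = $13,917

Nov 13, 754 sold [LIFO — newest first]: 319 @ $15 + 291 @ $14 + 144 @ $13 = $10,731
Nov 14, 255 sold [LIFO — newest first]: 126 @ $13 + 129 @ $12 = $3,186
Total COGS = $10,731 + $3,186 = $13,917
Ending inventory: 142 @ $12 = $1,704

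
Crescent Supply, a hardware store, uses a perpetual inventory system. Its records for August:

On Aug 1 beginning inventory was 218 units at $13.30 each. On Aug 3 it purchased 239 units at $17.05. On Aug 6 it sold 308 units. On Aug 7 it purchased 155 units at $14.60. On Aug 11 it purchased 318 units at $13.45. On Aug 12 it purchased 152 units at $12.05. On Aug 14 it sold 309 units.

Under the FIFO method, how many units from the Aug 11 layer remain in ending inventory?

313

Aug 6, 308 sold [FIFO — oldest first]: 218 @ $13.30 + 90 @ $17.05 = $4,433.90
Aug 14, 309 sold [FIFO — oldest first]: 149 @ $17.05 + 155 @ $14.60 + 5 @ $13.45 = $4,870.70
Total COGS = $4,433.90 + $4,870.70 = $9,304.60
Ending inventory: 313 @ $13.45 + 152 @ $12.05 = $6,041.45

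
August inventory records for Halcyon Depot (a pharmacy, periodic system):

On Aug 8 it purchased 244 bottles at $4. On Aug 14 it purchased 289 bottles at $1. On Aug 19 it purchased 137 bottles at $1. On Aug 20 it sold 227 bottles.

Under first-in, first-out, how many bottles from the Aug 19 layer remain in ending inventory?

137

Aug 20, 227 sold [FIFO — oldest first]: 227 @ $4 = $908
Ending inventory: 17 @ $4 + 289 @ $1 + 137 @ $1 = $494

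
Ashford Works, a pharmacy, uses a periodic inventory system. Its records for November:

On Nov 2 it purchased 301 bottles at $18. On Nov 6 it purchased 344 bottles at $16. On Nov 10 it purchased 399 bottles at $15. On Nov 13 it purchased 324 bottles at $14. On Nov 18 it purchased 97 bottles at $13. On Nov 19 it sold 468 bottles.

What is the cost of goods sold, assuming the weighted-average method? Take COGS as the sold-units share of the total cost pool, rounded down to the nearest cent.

COGS = $7,252.88

Nov 19, sell 468: 468/1465 × $22,704.00 → $7,252.88
Ending inventory (cost pool remaining) = $15,451.12
Check: goods available $22,704.00 = COGS $7,252.88 + ending $15,451.12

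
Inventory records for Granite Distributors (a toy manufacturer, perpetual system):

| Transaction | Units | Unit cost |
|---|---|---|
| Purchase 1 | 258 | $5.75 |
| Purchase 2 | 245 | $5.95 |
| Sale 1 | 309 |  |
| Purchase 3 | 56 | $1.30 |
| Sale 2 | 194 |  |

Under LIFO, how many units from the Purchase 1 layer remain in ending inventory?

Sale 1 (309) [LIFO — newest first]: 245 @ $5.95 + 64 @ $5.75 = $1,825.75
Sale 2 (194) [LIFO — newest first]: 56 @ $1.30 + 138 @ $5.75 = $866.30
Total COGS = $1,825.75 + $866.30 = $2,692.05
Ending inventory: 56 @ $5.75 = $322.00
Check: goods available $3,014.05 = COGS $2,692.05 + ending $322.00

56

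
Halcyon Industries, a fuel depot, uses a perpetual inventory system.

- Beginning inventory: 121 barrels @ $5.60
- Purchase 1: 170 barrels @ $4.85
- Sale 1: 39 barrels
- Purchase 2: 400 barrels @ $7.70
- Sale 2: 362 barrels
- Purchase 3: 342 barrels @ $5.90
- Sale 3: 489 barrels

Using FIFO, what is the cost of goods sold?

COGS = $5,756.20

Sale 1 (39) [FIFO — oldest first]: 39 @ $5.60 = $218.40
Sale 2 (362) [FIFO — oldest first]: 82 @ $5.60 + 170 @ $4.85 + 110 @ $7.70 = $2,130.70
Sale 3 (489) [FIFO — oldest first]: 290 @ $7.70 + 199 @ $5.90 = $3,407.10
Total COGS = $218.40 + $2,130.70 + $3,407.10 = $5,756.20
Ending inventory: 143 @ $5.90 = $843.70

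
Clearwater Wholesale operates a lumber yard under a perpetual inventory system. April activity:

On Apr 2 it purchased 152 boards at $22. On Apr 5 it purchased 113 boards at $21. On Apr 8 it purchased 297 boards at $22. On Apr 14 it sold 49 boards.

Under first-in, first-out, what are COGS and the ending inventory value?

Apr 14, 49 sold [FIFO — oldest first]: 49 @ $22 = $1,078
Ending inventory: 103 @ $22 + 113 @ $21 + 297 @ $22 = $11,173
Check: goods available $12,251 = COGS $1,078 + ending $11,173

COGS = $1,078; ending inventory = $11,173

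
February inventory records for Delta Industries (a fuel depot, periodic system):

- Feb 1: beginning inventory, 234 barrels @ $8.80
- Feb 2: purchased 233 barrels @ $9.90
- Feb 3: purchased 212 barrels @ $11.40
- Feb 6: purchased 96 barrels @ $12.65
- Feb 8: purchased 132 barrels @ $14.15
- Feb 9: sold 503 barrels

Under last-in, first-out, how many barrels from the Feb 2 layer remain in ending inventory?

Feb 9, 503 sold [LIFO — newest first]: 132 @ $14.15 + 96 @ $12.65 + 212 @ $11.40 + 63 @ $9.90 = $6,122.70
Ending inventory: 234 @ $8.80 + 170 @ $9.90 = $3,742.20

170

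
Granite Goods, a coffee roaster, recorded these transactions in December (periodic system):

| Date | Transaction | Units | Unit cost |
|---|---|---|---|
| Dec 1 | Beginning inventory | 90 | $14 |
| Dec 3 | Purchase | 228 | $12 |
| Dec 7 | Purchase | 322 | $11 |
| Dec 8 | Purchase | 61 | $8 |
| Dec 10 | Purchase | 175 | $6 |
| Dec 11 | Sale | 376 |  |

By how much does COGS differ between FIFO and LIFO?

$1,556

FIFO COGS: 90 @ $14 + 228 @ $12 + 58 @ $11 = $4,634
LIFO COGS: 175 @ $6 + 61 @ $8 + 140 @ $11 = $3,078
Difference = |$4,634 − $3,078| = $1,556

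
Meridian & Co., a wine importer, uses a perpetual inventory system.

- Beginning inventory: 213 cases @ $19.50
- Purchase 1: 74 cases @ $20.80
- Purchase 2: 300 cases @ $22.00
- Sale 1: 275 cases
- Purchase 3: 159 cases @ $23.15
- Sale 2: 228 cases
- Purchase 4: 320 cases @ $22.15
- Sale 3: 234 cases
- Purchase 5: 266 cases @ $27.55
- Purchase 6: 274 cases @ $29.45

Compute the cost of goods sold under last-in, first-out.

COGS = $16,379.15

Sale 1 (275) [LIFO — newest first]: 275 @ $22.00 = $6,050.00
Sale 2 (228) [LIFO — newest first]: 159 @ $23.15 + 25 @ $22.00 + 44 @ $20.80 = $5,146.05
Sale 3 (234) [LIFO — newest first]: 234 @ $22.15 = $5,183.10
Total COGS = $6,050.00 + $5,146.05 + $5,183.10 = $16,379.15
Ending inventory: 213 @ $19.50 + 30 @ $20.80 + 86 @ $22.15 + 266 @ $27.55 + 274 @ $29.45 = $22,080.00
Check: goods available $38,459.15 = COGS $16,379.15 + ending $22,080.00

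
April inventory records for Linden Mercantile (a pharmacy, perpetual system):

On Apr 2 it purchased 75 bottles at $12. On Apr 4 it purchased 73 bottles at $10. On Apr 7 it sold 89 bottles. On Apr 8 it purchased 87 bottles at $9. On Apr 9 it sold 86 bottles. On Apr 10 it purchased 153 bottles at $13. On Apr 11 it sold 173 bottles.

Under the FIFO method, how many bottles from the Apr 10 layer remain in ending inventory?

40

Apr 7, 89 sold [FIFO — oldest first]: 75 @ $12 + 14 @ $10 = $1,040
Apr 9, 86 sold [FIFO — oldest first]: 59 @ $10 + 27 @ $9 = $833
Apr 11, 173 sold [FIFO — oldest first]: 60 @ $9 + 113 @ $13 = $2,009
Total COGS = $1,040 + $833 + $2,009 = $3,882
Ending inventory: 40 @ $13 = $520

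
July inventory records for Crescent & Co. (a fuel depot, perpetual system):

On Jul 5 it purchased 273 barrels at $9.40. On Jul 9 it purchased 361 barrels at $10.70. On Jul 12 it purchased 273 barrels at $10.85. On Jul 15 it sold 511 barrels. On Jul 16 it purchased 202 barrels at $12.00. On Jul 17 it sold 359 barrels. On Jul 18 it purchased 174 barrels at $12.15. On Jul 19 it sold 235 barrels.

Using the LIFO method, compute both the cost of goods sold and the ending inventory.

COGS = $12,255.85; ending inventory = $1,673.20

Jul 15, 511 sold [LIFO — newest first]: 273 @ $10.85 + 238 @ $10.70 = $5,508.65
Jul 17, 359 sold [LIFO — newest first]: 202 @ $12.00 + 123 @ $10.70 + 34 @ $9.40 = $4,059.70
Jul 19, 235 sold [LIFO — newest first]: 174 @ $12.15 + 61 @ $9.40 = $2,687.50
Total COGS = $5,508.65 + $4,059.70 + $2,687.50 = $12,255.85
Ending inventory: 178 @ $9.40 = $1,673.20
Check: goods available $13,929.05 = COGS $12,255.85 + ending $1,673.20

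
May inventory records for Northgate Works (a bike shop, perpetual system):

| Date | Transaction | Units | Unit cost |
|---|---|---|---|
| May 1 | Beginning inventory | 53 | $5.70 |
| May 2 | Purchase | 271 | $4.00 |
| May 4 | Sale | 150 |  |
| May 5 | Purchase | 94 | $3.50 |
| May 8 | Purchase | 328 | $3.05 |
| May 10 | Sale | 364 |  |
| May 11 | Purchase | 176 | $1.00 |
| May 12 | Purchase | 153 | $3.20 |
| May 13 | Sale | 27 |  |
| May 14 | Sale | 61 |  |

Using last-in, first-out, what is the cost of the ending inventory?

May 4, 150 sold [LIFO — newest first]: 150 @ $4.00 = $600.00
May 10, 364 sold [LIFO — newest first]: 328 @ $3.05 + 36 @ $3.50 = $1,126.40
May 13, 27 sold [LIFO — newest first]: 27 @ $3.20 = $86.40
May 14, 61 sold [LIFO — newest first]: 61 @ $3.20 = $195.20
Total COGS = $600.00 + $1,126.40 + $86.40 + $195.20 = $2,008.00
Ending inventory: 53 @ $5.70 + 121 @ $4.00 + 58 @ $3.50 + 176 @ $1.00 + 65 @ $3.20 = $1,373.10
Check: goods available $3,381.10 = COGS $2,008.00 + ending $1,373.10

Ending inventory = $1,373.10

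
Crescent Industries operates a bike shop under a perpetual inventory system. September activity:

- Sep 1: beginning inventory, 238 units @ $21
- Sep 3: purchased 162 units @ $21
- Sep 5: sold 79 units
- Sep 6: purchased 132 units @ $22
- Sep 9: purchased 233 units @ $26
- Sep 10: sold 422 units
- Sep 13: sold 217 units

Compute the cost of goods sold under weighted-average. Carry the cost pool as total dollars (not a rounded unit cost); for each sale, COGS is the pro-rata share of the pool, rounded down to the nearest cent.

After Sep 1: 238 on hand, pool $4,998.00 (≈ $21.0000 each)
After Sep 3: 400 on hand, pool $8,400.00 (≈ $21.0000 each)
Sep 5, sell 79: 79/400 × $8,400.00 → $1,659.00
After Sep 6: 453 on hand, pool $9,645.00 (≈ $21.2914 each)
After Sep 9: 686 on hand, pool $15,703.00 (≈ $22.8907 each)
Sep 10, sell 422: 422/686 × $15,703.00 → $9,659.86
Sep 13, sell 217: 217/264 × $6,043.14 → $4,967.27
Total COGS = $1,659.00 + $9,659.86 + $4,967.27 = $16,286.13
Ending inventory (cost pool remaining) = $1,075.87

COGS = $16,286.13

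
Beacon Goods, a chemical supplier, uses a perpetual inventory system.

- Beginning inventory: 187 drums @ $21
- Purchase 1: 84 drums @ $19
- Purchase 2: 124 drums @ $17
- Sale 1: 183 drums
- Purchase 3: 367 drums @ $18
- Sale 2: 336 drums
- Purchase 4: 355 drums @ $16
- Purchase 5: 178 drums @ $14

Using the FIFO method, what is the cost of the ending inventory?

Ending inventory = $12,546

Sale 1 (183) [FIFO — oldest first]: 183 @ $21 = $3,843
Sale 2 (336) [FIFO — oldest first]: 4 @ $21 + 84 @ $19 + 124 @ $17 + 124 @ $18 = $6,020
Total COGS = $3,843 + $6,020 = $9,863
Ending inventory: 243 @ $18 + 355 @ $16 + 178 @ $14 = $12,546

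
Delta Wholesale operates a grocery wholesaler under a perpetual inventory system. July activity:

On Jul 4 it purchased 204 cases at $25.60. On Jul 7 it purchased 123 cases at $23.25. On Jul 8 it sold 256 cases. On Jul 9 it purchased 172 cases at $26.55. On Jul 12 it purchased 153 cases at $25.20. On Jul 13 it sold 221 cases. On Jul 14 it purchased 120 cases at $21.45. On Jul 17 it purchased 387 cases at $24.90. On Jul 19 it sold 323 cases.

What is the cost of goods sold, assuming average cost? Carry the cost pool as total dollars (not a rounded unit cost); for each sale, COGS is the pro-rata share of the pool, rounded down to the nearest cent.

After Jul 4: 204 on hand, pool $5,222.40 (≈ $25.6000 each)
After Jul 7: 327 on hand, pool $8,082.15 (≈ $24.7161 each)
Jul 8, sell 256: 256/327 × $8,082.15 → $6,327.31
After Jul 9: 243 on hand, pool $6,321.44 (≈ $26.0142 each)
After Jul 12: 396 on hand, pool $10,177.04 (≈ $25.6996 each)
Jul 13, sell 221: 221/396 × $10,177.04 → $5,679.61
After Jul 14: 295 on hand, pool $7,071.43 (≈ $23.9709 each)
After Jul 17: 682 on hand, pool $16,707.73 (≈ $24.4981 each)
Jul 19, sell 323: 323/682 × $16,707.73 → $7,912.89
Total COGS = $6,327.31 + $5,679.61 + $7,912.89 = $19,919.81
Ending inventory (cost pool remaining) = $8,794.84

COGS = $19,919.81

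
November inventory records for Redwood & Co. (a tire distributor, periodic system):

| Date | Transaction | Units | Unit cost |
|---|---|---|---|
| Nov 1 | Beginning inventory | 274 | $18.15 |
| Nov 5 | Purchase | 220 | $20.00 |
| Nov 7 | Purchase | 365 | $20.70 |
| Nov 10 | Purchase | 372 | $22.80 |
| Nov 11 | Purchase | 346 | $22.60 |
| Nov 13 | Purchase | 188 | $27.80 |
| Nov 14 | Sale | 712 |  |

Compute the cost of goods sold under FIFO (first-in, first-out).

Nov 14, 712 sold [FIFO — oldest first]: 274 @ $18.15 + 220 @ $20.00 + 218 @ $20.70 = $13,885.70
Ending inventory: 147 @ $20.70 + 372 @ $22.80 + 346 @ $22.60 + 188 @ $27.80 = $24,570.50

COGS = $13,885.70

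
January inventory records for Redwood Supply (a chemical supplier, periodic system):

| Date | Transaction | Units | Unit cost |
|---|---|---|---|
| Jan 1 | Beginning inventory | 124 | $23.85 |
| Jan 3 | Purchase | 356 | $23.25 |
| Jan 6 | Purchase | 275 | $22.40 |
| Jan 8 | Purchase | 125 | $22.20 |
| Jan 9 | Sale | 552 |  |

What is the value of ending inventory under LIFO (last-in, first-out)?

Jan 9, 552 sold [LIFO — newest first]: 125 @ $22.20 + 275 @ $22.40 + 152 @ $23.25 = $12,469.00
Ending inventory: 124 @ $23.85 + 204 @ $23.25 = $7,700.40
Check: goods available $20,169.40 = COGS $12,469.00 + ending $7,700.40

Ending inventory = $7,700.40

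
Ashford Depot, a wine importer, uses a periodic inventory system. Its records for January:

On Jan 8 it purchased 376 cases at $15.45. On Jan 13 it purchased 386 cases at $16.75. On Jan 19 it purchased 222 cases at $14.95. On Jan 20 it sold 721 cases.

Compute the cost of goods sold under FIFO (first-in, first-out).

Jan 20, 721 sold [FIFO — oldest first]: 376 @ $15.45 + 345 @ $16.75 = $11,587.95
Ending inventory: 41 @ $16.75 + 222 @ $14.95 = $4,005.65

COGS = $11,587.95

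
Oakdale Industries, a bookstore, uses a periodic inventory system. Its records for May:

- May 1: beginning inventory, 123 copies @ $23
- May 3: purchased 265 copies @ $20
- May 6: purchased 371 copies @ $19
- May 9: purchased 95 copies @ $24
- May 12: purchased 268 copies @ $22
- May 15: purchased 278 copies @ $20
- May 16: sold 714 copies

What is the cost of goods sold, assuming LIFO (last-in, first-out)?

COGS = $15,123

May 16, 714 sold [LIFO — newest first]: 278 @ $20 + 268 @ $22 + 95 @ $24 + 73 @ $19 = $15,123
Ending inventory: 123 @ $23 + 265 @ $20 + 298 @ $19 = $13,791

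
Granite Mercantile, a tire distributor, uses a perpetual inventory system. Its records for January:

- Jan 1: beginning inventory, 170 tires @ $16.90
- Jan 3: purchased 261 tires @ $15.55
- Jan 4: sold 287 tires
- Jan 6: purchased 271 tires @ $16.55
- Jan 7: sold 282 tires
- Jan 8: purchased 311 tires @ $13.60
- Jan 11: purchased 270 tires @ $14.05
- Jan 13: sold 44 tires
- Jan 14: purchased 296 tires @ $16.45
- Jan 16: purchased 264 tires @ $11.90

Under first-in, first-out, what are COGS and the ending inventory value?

COGS = $9,943.65; ending inventory = $17,506.85

Jan 4, 287 sold [FIFO — oldest first]: 170 @ $16.90 + 117 @ $15.55 = $4,692.35
Jan 7, 282 sold [FIFO — oldest first]: 144 @ $15.55 + 138 @ $16.55 = $4,523.10
Jan 13, 44 sold [FIFO — oldest first]: 44 @ $16.55 = $728.20
Total COGS = $4,692.35 + $4,523.10 + $728.20 = $9,943.65
Ending inventory: 89 @ $16.55 + 311 @ $13.60 + 270 @ $14.05 + 296 @ $16.45 + 264 @ $11.90 = $17,506.85
Check: goods available $27,450.50 = COGS $9,943.65 + ending $17,506.85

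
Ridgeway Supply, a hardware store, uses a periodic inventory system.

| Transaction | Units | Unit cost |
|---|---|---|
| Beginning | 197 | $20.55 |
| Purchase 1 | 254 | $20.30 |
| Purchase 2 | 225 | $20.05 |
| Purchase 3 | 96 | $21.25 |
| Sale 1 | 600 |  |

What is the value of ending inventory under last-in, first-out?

Sale 1 (600) [LIFO — newest first]: 96 @ $21.25 + 225 @ $20.05 + 254 @ $20.30 + 25 @ $20.55 = $12,221.20
Ending inventory: 172 @ $20.55 = $3,534.60

Ending inventory = $3,534.60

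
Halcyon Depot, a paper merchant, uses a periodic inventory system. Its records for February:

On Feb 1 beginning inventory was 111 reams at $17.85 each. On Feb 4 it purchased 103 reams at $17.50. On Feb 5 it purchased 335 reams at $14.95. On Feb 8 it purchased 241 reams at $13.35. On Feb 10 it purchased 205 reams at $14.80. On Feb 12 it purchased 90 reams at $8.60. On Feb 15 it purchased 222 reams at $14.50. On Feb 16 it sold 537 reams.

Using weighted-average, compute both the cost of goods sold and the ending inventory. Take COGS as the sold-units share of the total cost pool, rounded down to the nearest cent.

Feb 16, sell 537: 537/1307 × $19,036.45 → $7,821.40
Ending inventory (cost pool remaining) = $11,215.05

COGS = $7,821.40; ending inventory = $11,215.05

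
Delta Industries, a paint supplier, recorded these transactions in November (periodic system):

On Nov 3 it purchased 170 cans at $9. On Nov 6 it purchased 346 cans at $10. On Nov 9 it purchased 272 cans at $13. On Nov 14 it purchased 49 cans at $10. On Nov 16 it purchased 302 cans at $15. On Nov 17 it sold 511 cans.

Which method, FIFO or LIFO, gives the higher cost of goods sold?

FIFO COGS: 170 @ $9 + 341 @ $10 = $4,940
LIFO COGS: 302 @ $15 + 49 @ $10 + 160 @ $13 = $7,100

LIFO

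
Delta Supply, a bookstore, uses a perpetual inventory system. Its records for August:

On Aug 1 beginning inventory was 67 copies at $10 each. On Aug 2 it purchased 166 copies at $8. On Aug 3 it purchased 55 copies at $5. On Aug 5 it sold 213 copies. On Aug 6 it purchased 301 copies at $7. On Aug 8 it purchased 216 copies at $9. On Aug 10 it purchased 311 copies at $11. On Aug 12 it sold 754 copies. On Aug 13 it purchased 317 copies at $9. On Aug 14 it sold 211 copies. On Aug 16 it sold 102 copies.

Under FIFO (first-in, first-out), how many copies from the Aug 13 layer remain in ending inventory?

153

Aug 5, 213 sold [FIFO — oldest first]: 67 @ $10 + 146 @ $8 = $1,838
Aug 12, 754 sold [FIFO — oldest first]: 20 @ $8 + 55 @ $5 + 301 @ $7 + 216 @ $9 + 162 @ $11 = $6,268
Aug 14, 211 sold [FIFO — oldest first]: 149 @ $11 + 62 @ $9 = $2,197
Aug 16, 102 sold [FIFO — oldest first]: 102 @ $9 = $918
Total COGS = $1,838 + $6,268 + $2,197 + $918 = $11,221
Ending inventory: 153 @ $9 = $1,377
Check: goods available $12,598 = COGS $11,221 + ending $1,377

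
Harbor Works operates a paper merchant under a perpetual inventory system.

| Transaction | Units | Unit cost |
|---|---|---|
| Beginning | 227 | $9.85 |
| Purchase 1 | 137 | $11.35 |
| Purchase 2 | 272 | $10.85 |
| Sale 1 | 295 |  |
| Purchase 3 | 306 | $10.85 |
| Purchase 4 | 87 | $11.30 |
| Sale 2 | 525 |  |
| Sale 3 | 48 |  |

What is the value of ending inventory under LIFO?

Sale 1 (295) [LIFO — newest first]: 272 @ $10.85 + 23 @ $11.35 = $3,212.25
Sale 2 (525) [LIFO — newest first]: 87 @ $11.30 + 306 @ $10.85 + 114 @ $11.35 + 18 @ $9.85 = $5,774.40
Sale 3 (48) [LIFO — newest first]: 48 @ $9.85 = $472.80
Total COGS = $3,212.25 + $5,774.40 + $472.80 = $9,459.45
Ending inventory: 161 @ $9.85 = $1,585.85

Ending inventory = $1,585.85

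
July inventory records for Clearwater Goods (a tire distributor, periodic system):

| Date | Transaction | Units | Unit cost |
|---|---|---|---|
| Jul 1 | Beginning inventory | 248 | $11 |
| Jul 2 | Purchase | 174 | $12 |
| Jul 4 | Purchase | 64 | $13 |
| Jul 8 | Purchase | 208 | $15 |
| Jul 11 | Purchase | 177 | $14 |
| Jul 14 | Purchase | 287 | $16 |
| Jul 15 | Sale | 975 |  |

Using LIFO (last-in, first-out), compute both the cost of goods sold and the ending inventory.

Jul 15, 975 sold [LIFO — newest first]: 287 @ $16 + 177 @ $14 + 208 @ $15 + 64 @ $13 + 174 @ $12 + 65 @ $11 = $13,825
Ending inventory: 183 @ $11 = $2,013
Check: goods available $15,838 = COGS $13,825 + ending $2,013

COGS = $13,825; ending inventory = $2,013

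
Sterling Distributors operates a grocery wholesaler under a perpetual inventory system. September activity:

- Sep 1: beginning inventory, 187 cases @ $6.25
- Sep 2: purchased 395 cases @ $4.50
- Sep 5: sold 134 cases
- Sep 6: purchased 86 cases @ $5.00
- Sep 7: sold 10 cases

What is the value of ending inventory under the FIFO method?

Ending inventory = $2,476.25

Sep 5, 134 sold [FIFO — oldest first]: 134 @ $6.25 = $837.50
Sep 7, 10 sold [FIFO — oldest first]: 10 @ $6.25 = $62.50
Total COGS = $837.50 + $62.50 = $900.00
Ending inventory: 43 @ $6.25 + 395 @ $4.50 + 86 @ $5.00 = $2,476.25
Check: goods available $3,376.25 = COGS $900.00 + ending $2,476.25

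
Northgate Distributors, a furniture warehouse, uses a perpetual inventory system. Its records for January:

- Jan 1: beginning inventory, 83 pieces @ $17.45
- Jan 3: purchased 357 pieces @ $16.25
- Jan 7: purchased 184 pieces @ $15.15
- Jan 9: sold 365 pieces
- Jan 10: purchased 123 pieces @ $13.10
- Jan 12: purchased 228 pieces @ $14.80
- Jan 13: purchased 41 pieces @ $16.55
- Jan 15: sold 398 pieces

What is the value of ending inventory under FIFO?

Ending inventory = $3,816.15

Jan 9, 365 sold [FIFO — oldest first]: 83 @ $17.45 + 282 @ $16.25 = $6,030.85
Jan 15, 398 sold [FIFO — oldest first]: 75 @ $16.25 + 184 @ $15.15 + 123 @ $13.10 + 16 @ $14.80 = $5,854.45
Total COGS = $6,030.85 + $5,854.45 = $11,885.30
Ending inventory: 212 @ $14.80 + 41 @ $16.55 = $3,816.15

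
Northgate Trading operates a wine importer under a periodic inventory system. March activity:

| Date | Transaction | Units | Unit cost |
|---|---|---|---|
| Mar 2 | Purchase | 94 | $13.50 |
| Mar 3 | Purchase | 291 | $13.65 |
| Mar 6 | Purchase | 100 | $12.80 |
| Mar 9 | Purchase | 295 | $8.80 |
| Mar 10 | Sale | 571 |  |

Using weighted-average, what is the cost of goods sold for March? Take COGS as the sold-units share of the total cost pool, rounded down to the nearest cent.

Mar 10, sell 571: 571/780 × $9,117.15 → $6,674.22
Ending inventory (cost pool remaining) = $2,442.93

COGS = $6,674.22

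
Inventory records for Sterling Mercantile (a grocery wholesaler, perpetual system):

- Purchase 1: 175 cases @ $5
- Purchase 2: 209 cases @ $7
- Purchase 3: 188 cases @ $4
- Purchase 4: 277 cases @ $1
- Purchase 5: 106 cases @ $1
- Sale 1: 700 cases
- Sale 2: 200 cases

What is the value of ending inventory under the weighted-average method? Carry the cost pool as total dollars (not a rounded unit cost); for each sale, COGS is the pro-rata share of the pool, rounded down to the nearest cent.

After Purchase 1: 175 on hand, pool $875.00 (≈ $5.0000 each)
After Purchase 2: 384 on hand, pool $2,338.00 (≈ $6.0885 each)
After Purchase 3: 572 on hand, pool $3,090.00 (≈ $5.4021 each)
After Purchase 4: 849 on hand, pool $3,367.00 (≈ $3.9658 each)
After Purchase 5: 955 on hand, pool $3,473.00 (≈ $3.6366 each)
Sale 1, sell 700: 700/955 × $3,473.00 → $2,545.65
Sale 2, sell 200: 200/255 × $927.35 → $727.33
Total COGS = $2,545.65 + $727.33 = $3,272.98
Ending inventory (cost pool remaining) = $200.02

Ending inventory = $200.02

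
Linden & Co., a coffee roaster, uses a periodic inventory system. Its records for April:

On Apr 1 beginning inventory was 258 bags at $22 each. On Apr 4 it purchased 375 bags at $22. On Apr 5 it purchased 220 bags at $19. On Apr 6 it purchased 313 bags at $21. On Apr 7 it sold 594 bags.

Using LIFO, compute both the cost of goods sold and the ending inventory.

COGS = $12,095; ending inventory = $12,584

Apr 7, 594 sold [LIFO — newest first]: 313 @ $21 + 220 @ $19 + 61 @ $22 = $12,095
Ending inventory: 258 @ $22 + 314 @ $22 = $12,584
Check: goods available $24,679 = COGS $12,095 + ending $12,584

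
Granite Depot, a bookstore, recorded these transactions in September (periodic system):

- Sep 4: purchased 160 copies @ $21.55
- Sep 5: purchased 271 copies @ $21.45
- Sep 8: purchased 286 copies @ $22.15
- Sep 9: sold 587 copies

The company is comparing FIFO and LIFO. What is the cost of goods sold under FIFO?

COGS = $12,716.35

FIFO COGS: 160 @ $21.55 + 271 @ $21.45 + 156 @ $22.15 = $12,716.35
LIFO COGS: 286 @ $22.15 + 271 @ $21.45 + 30 @ $21.55 = $12,794.35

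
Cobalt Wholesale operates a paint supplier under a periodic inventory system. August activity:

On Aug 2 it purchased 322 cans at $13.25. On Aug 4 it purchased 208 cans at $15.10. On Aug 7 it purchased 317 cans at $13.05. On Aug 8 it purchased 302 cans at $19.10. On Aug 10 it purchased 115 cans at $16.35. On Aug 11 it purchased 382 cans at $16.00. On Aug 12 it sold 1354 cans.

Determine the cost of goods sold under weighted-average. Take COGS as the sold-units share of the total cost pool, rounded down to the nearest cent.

COGS = $20,815.57

Aug 12, sell 1354: 1354/1646 × $25,304.60 → $20,815.57
Ending inventory (cost pool remaining) = $4,489.03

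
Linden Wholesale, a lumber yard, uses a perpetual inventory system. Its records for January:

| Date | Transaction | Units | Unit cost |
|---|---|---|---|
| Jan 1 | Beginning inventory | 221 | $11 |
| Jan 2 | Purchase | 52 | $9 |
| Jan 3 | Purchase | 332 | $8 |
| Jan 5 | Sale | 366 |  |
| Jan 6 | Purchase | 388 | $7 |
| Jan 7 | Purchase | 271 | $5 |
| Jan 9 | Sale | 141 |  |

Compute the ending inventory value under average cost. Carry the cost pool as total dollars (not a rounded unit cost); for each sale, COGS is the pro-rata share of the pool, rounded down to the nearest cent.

Ending inventory = $5,281.69

After Jan 1: 221 on hand, pool $2,431.00 (≈ $11.0000 each)
After Jan 2: 273 on hand, pool $2,899.00 (≈ $10.6190 each)
After Jan 3: 605 on hand, pool $5,555.00 (≈ $9.1818 each)
Jan 5, sell 366: 366/605 × $5,555.00 → $3,360.54
After Jan 6: 627 on hand, pool $4,910.46 (≈ $7.8317 each)
After Jan 7: 898 on hand, pool $6,265.46 (≈ $6.9771 each)
Jan 9, sell 141: 141/898 × $6,265.46 → $983.77
Total COGS = $3,360.54 + $983.77 = $4,344.31
Ending inventory (cost pool remaining) = $5,281.69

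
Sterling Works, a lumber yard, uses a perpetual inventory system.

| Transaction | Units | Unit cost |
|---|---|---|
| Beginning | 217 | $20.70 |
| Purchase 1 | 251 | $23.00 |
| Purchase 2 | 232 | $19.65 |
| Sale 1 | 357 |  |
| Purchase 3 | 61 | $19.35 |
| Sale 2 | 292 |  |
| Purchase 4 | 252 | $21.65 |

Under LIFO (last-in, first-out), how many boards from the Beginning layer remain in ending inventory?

112

Sale 1 (357) [LIFO — newest first]: 232 @ $19.65 + 125 @ $23.00 = $7,433.80
Sale 2 (292) [LIFO — newest first]: 61 @ $19.35 + 126 @ $23.00 + 105 @ $20.70 = $6,251.85
Total COGS = $7,433.80 + $6,251.85 = $13,685.65
Ending inventory: 112 @ $20.70 + 252 @ $21.65 = $7,774.20
Check: goods available $21,459.85 = COGS $13,685.65 + ending $7,774.20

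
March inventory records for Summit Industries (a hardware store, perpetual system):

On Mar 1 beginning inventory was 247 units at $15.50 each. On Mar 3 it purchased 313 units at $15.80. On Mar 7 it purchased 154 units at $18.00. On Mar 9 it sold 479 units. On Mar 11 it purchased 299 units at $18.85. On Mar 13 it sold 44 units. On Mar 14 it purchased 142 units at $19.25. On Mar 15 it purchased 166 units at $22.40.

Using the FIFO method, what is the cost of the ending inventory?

Mar 9, 479 sold [FIFO — oldest first]: 247 @ $15.50 + 232 @ $15.80 = $7,494.10
Mar 13, 44 sold [FIFO — oldest first]: 44 @ $15.80 = $695.20
Total COGS = $7,494.10 + $695.20 = $8,189.30
Ending inventory: 37 @ $15.80 + 154 @ $18.00 + 299 @ $18.85 + 142 @ $19.25 + 166 @ $22.40 = $15,444.65

Ending inventory = $15,444.65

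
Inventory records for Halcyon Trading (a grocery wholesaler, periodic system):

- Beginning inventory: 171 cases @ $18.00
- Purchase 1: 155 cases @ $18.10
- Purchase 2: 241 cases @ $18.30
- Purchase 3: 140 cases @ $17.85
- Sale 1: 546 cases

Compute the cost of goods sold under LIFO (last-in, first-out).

Sale 1 (546) [LIFO — newest first]: 140 @ $17.85 + 241 @ $18.30 + 155 @ $18.10 + 10 @ $18.00 = $9,894.80
Ending inventory: 161 @ $18.00 = $2,898.00

COGS = $9,894.80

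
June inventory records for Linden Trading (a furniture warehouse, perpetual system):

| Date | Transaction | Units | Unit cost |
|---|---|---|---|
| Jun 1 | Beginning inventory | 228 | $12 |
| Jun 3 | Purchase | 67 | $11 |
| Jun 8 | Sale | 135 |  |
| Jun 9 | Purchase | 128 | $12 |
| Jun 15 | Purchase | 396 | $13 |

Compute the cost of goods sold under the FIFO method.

Jun 8, 135 sold [FIFO — oldest first]: 135 @ $12 = $1,620
Ending inventory: 93 @ $12 + 67 @ $11 + 128 @ $12 + 396 @ $13 = $8,537
Check: goods available $10,157 = COGS $1,620 + ending $8,537

COGS = $1,620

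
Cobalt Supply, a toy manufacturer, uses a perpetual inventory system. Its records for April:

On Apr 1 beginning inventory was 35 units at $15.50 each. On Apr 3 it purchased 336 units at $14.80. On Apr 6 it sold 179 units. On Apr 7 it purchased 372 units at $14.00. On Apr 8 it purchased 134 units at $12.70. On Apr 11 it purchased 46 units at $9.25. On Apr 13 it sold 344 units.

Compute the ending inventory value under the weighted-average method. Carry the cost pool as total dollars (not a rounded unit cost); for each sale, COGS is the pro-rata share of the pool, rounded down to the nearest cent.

After Apr 1: 35 on hand, pool $542.50 (≈ $15.5000 each)
After Apr 3: 371 on hand, pool $5,515.30 (≈ $14.8660 each)
Apr 6, sell 179: 179/371 × $5,515.30 → $2,661.02
After Apr 7: 564 on hand, pool $8,062.28 (≈ $14.2948 each)
After Apr 8: 698 on hand, pool $9,764.08 (≈ $13.9887 each)
After Apr 11: 744 on hand, pool $10,189.58 (≈ $13.6957 each)
Apr 13, sell 344: 344/744 × $10,189.58 → $4,711.31
Total COGS = $2,661.02 + $4,711.31 = $7,372.33
Ending inventory (cost pool remaining) = $5,478.27

Ending inventory = $5,478.27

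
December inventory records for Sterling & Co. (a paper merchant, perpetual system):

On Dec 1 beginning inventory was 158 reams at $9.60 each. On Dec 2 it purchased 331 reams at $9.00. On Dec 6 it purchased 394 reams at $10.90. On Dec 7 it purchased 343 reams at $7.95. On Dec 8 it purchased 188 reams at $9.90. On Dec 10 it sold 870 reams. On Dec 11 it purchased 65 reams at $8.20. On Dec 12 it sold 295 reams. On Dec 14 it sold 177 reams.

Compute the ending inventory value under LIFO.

Dec 10, 870 sold [LIFO — newest first]: 188 @ $9.90 + 343 @ $7.95 + 339 @ $10.90 = $8,283.15
Dec 12, 295 sold [LIFO — newest first]: 65 @ $8.20 + 55 @ $10.90 + 175 @ $9.00 = $2,707.50
Dec 14, 177 sold [LIFO — newest first]: 156 @ $9.00 + 21 @ $9.60 = $1,605.60
Total COGS = $8,283.15 + $2,707.50 + $1,605.60 = $12,596.25
Ending inventory: 137 @ $9.60 = $1,315.20
Check: goods available $13,911.45 = COGS $12,596.25 + ending $1,315.20

Ending inventory = $1,315.20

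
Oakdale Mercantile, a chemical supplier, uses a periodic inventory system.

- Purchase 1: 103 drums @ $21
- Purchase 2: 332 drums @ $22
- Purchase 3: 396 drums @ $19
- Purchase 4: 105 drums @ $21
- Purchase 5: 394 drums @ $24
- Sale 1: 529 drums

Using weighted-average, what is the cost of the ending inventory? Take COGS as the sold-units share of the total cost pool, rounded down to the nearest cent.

Sale 1, sell 529: 529/1330 × $28,652.00 → $11,396.17
Ending inventory (cost pool remaining) = $17,255.83

Ending inventory = $17,255.83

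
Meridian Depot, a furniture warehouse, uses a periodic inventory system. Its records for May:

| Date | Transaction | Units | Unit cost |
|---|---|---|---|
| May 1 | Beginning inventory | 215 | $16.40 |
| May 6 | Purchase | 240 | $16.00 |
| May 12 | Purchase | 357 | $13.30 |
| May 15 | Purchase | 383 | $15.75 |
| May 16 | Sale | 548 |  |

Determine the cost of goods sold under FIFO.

May 16, 548 sold [FIFO — oldest first]: 215 @ $16.40 + 240 @ $16.00 + 93 @ $13.30 = $8,602.90
Ending inventory: 264 @ $13.30 + 383 @ $15.75 = $9,543.45

COGS = $8,602.90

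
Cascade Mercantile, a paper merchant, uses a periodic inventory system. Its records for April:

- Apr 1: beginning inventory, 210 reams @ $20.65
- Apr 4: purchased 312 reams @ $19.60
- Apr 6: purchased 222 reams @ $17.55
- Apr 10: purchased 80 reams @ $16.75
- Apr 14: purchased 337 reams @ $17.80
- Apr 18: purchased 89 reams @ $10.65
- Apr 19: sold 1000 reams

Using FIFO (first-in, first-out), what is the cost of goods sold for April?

Apr 19, 1000 sold [FIFO — oldest first]: 210 @ $20.65 + 312 @ $19.60 + 222 @ $17.55 + 80 @ $16.75 + 176 @ $17.80 = $18,820.60
Ending inventory: 161 @ $17.80 + 89 @ $10.65 = $3,813.65

COGS = $18,820.60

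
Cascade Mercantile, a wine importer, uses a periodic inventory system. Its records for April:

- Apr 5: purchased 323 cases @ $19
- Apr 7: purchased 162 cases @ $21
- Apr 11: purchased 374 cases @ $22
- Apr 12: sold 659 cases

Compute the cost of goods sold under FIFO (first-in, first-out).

COGS = $13,367

Apr 12, 659 sold [FIFO — oldest first]: 323 @ $19 + 162 @ $21 + 174 @ $22 = $13,367
Ending inventory: 200 @ $22 = $4,400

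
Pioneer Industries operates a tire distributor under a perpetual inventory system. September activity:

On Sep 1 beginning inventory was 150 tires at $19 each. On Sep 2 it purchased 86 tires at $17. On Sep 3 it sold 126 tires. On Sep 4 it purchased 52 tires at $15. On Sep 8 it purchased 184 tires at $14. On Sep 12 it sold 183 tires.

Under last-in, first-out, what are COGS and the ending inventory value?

COGS = $4,784; ending inventory = $2,884

Sep 3, 126 sold [LIFO — newest first]: 86 @ $17 + 40 @ $19 = $2,222
Sep 12, 183 sold [LIFO — newest first]: 183 @ $14 = $2,562
Total COGS = $2,222 + $2,562 = $4,784
Ending inventory: 110 @ $19 + 52 @ $15 + 1 @ $14 = $2,884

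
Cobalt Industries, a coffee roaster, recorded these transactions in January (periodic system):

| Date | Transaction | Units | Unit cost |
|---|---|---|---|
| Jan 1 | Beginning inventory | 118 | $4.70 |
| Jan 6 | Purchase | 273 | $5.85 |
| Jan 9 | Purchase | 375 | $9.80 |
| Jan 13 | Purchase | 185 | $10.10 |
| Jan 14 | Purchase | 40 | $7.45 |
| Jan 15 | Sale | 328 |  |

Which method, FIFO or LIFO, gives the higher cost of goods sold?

FIFO COGS: 118 @ $4.70 + 210 @ $5.85 = $1,783.10
LIFO COGS: 40 @ $7.45 + 185 @ $10.10 + 103 @ $9.80 = $3,175.90

LIFO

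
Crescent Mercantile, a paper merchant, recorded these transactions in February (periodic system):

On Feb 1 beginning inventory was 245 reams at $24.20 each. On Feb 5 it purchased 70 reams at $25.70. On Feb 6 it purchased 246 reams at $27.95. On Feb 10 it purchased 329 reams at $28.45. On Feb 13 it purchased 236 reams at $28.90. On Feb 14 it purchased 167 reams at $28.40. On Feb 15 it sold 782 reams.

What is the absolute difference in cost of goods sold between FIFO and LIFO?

FIFO COGS: 245 @ $24.20 + 70 @ $25.70 + 246 @ $27.95 + 221 @ $28.45 = $20,891.15
LIFO COGS: 167 @ $28.40 + 236 @ $28.90 + 329 @ $28.45 + 50 @ $27.95 = $22,320.75
Difference = |$20,891.15 − $22,320.75| = $1,429.60

$1,429.60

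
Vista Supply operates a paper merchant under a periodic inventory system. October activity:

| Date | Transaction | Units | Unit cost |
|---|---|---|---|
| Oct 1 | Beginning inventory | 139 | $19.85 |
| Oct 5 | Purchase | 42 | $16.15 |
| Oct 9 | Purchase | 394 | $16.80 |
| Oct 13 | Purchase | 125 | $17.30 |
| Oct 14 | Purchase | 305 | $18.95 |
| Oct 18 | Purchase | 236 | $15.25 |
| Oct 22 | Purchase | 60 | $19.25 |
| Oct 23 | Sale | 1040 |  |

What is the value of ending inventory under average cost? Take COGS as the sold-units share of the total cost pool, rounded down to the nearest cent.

Ending inventory = $4,564.58

Oct 23, sell 1040: 1040/1301 × $22,752.90 → $18,188.32
Ending inventory (cost pool remaining) = $4,564.58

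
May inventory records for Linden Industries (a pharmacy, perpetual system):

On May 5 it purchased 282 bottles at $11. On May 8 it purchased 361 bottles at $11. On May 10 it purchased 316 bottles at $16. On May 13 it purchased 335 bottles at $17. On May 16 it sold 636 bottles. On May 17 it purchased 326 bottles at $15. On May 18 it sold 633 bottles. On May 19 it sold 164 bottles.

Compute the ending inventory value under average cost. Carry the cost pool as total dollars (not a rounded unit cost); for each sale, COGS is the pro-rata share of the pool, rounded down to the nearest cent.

Ending inventory = $2,651.74

After May 5: 282 on hand, pool $3,102.00 (≈ $11.0000 each)
After May 8: 643 on hand, pool $7,073.00 (≈ $11.0000 each)
After May 10: 959 on hand, pool $12,129.00 (≈ $12.6475 each)
After May 13: 1294 on hand, pool $17,824.00 (≈ $13.7743 each)
May 16, sell 636: 636/1294 × $17,824.00 → $8,760.48
After May 17: 984 on hand, pool $13,953.52 (≈ $14.1804 each)
May 18, sell 633: 633/984 × $13,953.52 → $8,976.19
May 19, sell 164: 164/351 × $4,977.33 → $2,325.59
Total COGS = $8,760.48 + $8,976.19 + $2,325.59 = $20,062.26
Ending inventory (cost pool remaining) = $2,651.74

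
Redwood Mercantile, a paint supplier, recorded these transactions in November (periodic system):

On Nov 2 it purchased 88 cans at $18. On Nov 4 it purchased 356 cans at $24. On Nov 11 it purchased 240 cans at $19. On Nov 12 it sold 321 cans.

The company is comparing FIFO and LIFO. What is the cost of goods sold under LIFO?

COGS = $6,504

FIFO COGS: 88 @ $18 + 233 @ $24 = $7,176
LIFO COGS: 240 @ $19 + 81 @ $24 = $6,504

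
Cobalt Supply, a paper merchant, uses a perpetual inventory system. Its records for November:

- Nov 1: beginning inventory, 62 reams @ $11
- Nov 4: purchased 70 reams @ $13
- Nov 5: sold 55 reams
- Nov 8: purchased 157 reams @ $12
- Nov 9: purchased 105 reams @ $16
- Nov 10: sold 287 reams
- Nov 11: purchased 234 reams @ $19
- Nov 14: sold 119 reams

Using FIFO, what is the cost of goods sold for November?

Nov 5, 55 sold [FIFO — oldest first]: 55 @ $11 = $605
Nov 10, 287 sold [FIFO — oldest first]: 7 @ $11 + 70 @ $13 + 157 @ $12 + 53 @ $16 = $3,719
Nov 14, 119 sold [FIFO — oldest first]: 52 @ $16 + 67 @ $19 = $2,105
Total COGS = $605 + $3,719 + $2,105 = $6,429
Ending inventory: 167 @ $19 = $3,173
Check: goods available $9,602 = COGS $6,429 + ending $3,173

COGS = $6,429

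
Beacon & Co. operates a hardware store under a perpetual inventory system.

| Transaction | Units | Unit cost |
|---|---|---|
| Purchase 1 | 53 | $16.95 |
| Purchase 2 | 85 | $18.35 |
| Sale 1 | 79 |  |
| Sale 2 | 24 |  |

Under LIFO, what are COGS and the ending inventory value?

COGS = $1,864.85; ending inventory = $593.25

Sale 1 (79) [LIFO — newest first]: 79 @ $18.35 = $1,449.65
Sale 2 (24) [LIFO — newest first]: 6 @ $18.35 + 18 @ $16.95 = $415.20
Total COGS = $1,449.65 + $415.20 = $1,864.85
Ending inventory: 35 @ $16.95 = $593.25
Check: goods available $2,458.10 = COGS $1,864.85 + ending $593.25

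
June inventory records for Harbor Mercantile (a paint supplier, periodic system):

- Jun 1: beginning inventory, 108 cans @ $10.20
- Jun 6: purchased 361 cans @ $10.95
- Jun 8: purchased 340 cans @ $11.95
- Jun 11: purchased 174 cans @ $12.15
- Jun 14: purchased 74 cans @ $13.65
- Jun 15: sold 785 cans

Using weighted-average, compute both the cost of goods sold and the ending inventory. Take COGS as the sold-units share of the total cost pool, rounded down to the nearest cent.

COGS = $9,091.55; ending inventory = $3,150.20

Jun 15, sell 785: 785/1057 × $12,241.75 → $9,091.55
Ending inventory (cost pool remaining) = $3,150.20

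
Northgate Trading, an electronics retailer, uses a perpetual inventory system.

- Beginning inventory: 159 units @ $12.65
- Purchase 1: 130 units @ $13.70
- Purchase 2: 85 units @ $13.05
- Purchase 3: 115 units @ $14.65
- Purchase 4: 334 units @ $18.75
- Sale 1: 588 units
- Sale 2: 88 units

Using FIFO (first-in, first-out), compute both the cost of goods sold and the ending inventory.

COGS = $10,092.60; ending inventory = $2,756.25

Sale 1 (588) [FIFO — oldest first]: 159 @ $12.65 + 130 @ $13.70 + 85 @ $13.05 + 115 @ $14.65 + 99 @ $18.75 = $8,442.60
Sale 2 (88) [FIFO — oldest first]: 88 @ $18.75 = $1,650.00
Total COGS = $8,442.60 + $1,650.00 = $10,092.60
Ending inventory: 147 @ $18.75 = $2,756.25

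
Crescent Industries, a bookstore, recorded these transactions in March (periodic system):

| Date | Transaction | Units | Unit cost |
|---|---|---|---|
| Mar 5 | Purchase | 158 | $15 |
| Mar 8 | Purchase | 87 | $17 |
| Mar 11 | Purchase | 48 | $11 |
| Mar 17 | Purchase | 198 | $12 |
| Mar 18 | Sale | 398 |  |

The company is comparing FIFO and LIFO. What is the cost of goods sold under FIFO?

COGS = $5,637

FIFO COGS: 158 @ $15 + 87 @ $17 + 48 @ $11 + 105 @ $12 = $5,637
LIFO COGS: 198 @ $12 + 48 @ $11 + 87 @ $17 + 65 @ $15 = $5,358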